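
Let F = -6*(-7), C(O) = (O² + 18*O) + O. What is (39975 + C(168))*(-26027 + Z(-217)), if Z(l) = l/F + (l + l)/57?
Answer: -70642227395/38 ≈ -1.8590e+9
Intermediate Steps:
C(O) = O² + 19*O
F = 42
Z(l) = 47*l/798 (Z(l) = l/42 + (l + l)/57 = l*(1/42) + (2*l)*(1/57) = l/42 + 2*l/57 = 47*l/798)
(39975 + C(168))*(-26027 + Z(-217)) = (39975 + 168*(19 + 168))*(-26027 + (47/798)*(-217)) = (39975 + 168*187)*(-26027 - 1457/114) = (39975 + 31416)*(-2968535/114) = 71391*(-2968535/114) = -70642227395/38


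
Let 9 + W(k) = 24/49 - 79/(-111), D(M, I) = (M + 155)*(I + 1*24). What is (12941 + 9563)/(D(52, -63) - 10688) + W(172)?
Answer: -918165832/102041079 ≈ -8.9980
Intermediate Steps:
D(M, I) = (24 + I)*(155 + M) (D(M, I) = (155 + M)*(I + 24) = (155 + M)*(24 + I) = (24 + I)*(155 + M))
W(k) = -42416/5439 (W(k) = -9 + (24/49 - 79/(-111)) = -9 + (24*(1/49) - 79*(-1/111)) = -9 + (24/49 + 79/111) = -9 + 6535/5439 = -42416/5439)
(12941 + 9563)/(D(52, -63) - 10688) + W(172) = (12941 + 9563)/((3720 + 24*52 + 155*(-63) - 63*52) - 10688) - 42416/5439 = 22504/((3720 + 1248 - 9765 - 3276) - 10688) - 42416/5439 = 22504/(-8073 - 10688) - 42416/5439 = 22504/(-18761) - 42416/5439 = 22504*(-1/18761) - 42416/5439 = -22504/18761 - 42416/5439 = -918165832/102041079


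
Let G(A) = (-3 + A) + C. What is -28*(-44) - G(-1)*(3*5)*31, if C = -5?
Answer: 5417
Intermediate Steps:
G(A) = -8 + A (G(A) = (-3 + A) - 5 = -8 + A)
-28*(-44) - G(-1)*(3*5)*31 = -28*(-44) - (-8 - 1)*(3*5)*31 = 1232 - (-9*15)*31 = 1232 - (-135)*31 = 1232 - 1*(-4185) = 1232 + 4185 = 5417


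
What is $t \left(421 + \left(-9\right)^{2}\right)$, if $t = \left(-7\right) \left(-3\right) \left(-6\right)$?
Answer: $-63252$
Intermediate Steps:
$t = -126$ ($t = 21 \left(-6\right) = -126$)
$t \left(421 + \left(-9\right)^{2}\right) = - 126 \left(421 + \left(-9\right)^{2}\right) = - 126 \left(421 + 81\right) = \left(-126\right) 502 = -63252$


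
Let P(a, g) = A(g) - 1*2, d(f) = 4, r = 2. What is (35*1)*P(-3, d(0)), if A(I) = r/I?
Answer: -105/2 ≈ -52.500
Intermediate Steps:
A(I) = 2/I
P(a, g) = -2 + 2/g (P(a, g) = 2/g - 1*2 = 2/g - 2 = -2 + 2/g)
(35*1)*P(-3, d(0)) = (35*1)*(-2 + 2/4) = 35*(-2 + 2*(¼)) = 35*(-2 + ½) = 35*(-3/2) = -105/2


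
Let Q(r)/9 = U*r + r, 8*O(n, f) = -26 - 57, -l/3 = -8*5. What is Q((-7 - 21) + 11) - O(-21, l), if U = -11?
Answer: 12323/8 ≈ 1540.4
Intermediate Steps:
l = 120 (l = -(-24)*5 = -3*(-40) = 120)
O(n, f) = -83/8 (O(n, f) = (-26 - 57)/8 = (⅛)*(-83) = -83/8)
Q(r) = -90*r (Q(r) = 9*(-11*r + r) = 9*(-10*r) = -90*r)
Q((-7 - 21) + 11) - O(-21, l) = -90*((-7 - 21) + 11) - 1*(-83/8) = -90*(-28 + 11) + 83/8 = -90*(-17) + 83/8 = 1530 + 83/8 = 12323/8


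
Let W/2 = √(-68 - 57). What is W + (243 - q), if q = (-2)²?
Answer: 239 + 10*I*√5 ≈ 239.0 + 22.361*I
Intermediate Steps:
W = 10*I*√5 (W = 2*√(-68 - 57) = 2*√(-125) = 2*(5*I*√5) = 10*I*√5 ≈ 22.361*I)
q = 4
W + (243 - q) = 10*I*√5 + (243 - 1*4) = 10*I*√5 + (243 - 4) = 10*I*√5 + 239 = 239 + 10*I*√5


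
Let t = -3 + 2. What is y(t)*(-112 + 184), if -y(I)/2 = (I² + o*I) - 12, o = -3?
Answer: 1152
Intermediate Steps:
t = -1
y(I) = 24 - 2*I² + 6*I (y(I) = -2*((I² - 3*I) - 12) = -2*(-12 + I² - 3*I) = 24 - 2*I² + 6*I)
y(t)*(-112 + 184) = (24 - 2*(-1)² + 6*(-1))*(-112 + 184) = (24 - 2*1 - 6)*72 = (24 - 2 - 6)*72 = 16*72 = 1152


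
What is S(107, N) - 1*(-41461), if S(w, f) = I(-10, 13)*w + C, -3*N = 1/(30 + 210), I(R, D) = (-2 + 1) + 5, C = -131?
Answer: 41758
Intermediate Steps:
I(R, D) = 4 (I(R, D) = -1 + 5 = 4)
N = -1/720 (N = -1/(3*(30 + 210)) = -1/3/240 = -1/3*1/240 = -1/720 ≈ -0.0013889)
S(w, f) = -131 + 4*w (S(w, f) = 4*w - 131 = -131 + 4*w)
S(107, N) - 1*(-41461) = (-131 + 4*107) - 1*(-41461) = (-131 + 428) + 41461 = 297 + 41461 = 41758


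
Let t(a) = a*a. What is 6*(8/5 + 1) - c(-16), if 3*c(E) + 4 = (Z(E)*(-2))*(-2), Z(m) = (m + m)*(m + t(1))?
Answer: -9346/15 ≈ -623.07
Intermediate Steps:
t(a) = a²
Z(m) = 2*m*(1 + m) (Z(m) = (m + m)*(m + 1²) = (2*m)*(m + 1) = (2*m)*(1 + m) = 2*m*(1 + m))
c(E) = -4/3 + 8*E*(1 + E)/3 (c(E) = -4/3 + (((2*E*(1 + E))*(-2))*(-2))/3 = -4/3 + (-4*E*(1 + E)*(-2))/3 = -4/3 + (8*E*(1 + E))/3 = -4/3 + 8*E*(1 + E)/3)
6*(8/5 + 1) - c(-16) = 6*(8/5 + 1) - (-4/3 + (8/3)*(-16)*(1 - 16)) = 6*(8*(⅕) + 1) - (-4/3 + (8/3)*(-16)*(-15)) = 6*(8/5 + 1) - (-4/3 + 640) = 6*(13/5) - 1*1916/3 = 78/5 - 1916/3 = -9346/15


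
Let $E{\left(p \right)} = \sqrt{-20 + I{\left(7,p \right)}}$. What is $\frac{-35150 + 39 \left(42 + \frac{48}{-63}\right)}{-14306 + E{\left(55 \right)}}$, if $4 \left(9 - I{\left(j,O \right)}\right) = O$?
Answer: $\frac{13435737408}{5730526501} + \frac{1408752 i \sqrt{11}}{5730526501} \approx 2.3446 + 0.00081534 i$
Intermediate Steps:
$I{\left(j,O \right)} = 9 - \frac{O}{4}$
$E{\left(p \right)} = \sqrt{-11 - \frac{p}{4}}$ ($E{\left(p \right)} = \sqrt{-20 - \left(-9 + \frac{p}{4}\right)} = \sqrt{-11 - \frac{p}{4}}$)
$\frac{-35150 + 39 \left(42 + \frac{48}{-63}\right)}{-14306 + E{\left(55 \right)}} = \frac{-35150 + 39 \left(42 + \frac{48}{-63}\right)}{-14306 + \frac{\sqrt{-44 - 55}}{2}} = \frac{-35150 + 39 \left(42 + 48 \left(- \frac{1}{63}\right)\right)}{-14306 + \frac{\sqrt{-44 - 55}}{2}} = \frac{-35150 + 39 \left(42 - \frac{16}{21}\right)}{-14306 + \frac{\sqrt{-99}}{2}} = \frac{-35150 + 39 \cdot \frac{866}{21}}{-14306 + \frac{3 i \sqrt{11}}{2}} = \frac{-35150 + \frac{11258}{7}}{-14306 + \frac{3 i \sqrt{11}}{2}} = - \frac{234792}{7 \left(-14306 + \frac{3 i \sqrt{11}}{2}\right)}$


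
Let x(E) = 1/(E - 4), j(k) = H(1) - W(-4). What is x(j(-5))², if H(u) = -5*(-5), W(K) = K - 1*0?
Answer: 1/625 ≈ 0.0016000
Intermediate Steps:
W(K) = K (W(K) = K + 0 = K)
H(u) = 25
j(k) = 29 (j(k) = 25 - 1*(-4) = 25 + 4 = 29)
x(E) = 1/(-4 + E)
x(j(-5))² = (1/(-4 + 29))² = (1/25)² = 1/625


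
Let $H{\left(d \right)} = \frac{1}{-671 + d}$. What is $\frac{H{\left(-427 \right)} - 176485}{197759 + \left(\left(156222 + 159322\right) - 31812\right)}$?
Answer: $- \frac{193780531}{528677118} \approx -0.36654$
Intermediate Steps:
$\frac{H{\left(-427 \right)} - 176485}{197759 + \left(\left(156222 + 159322\right) - 31812\right)} = \frac{\frac{1}{-671 - 427} - 176485}{197759 + \left(\left(156222 + 159322\right) - 31812\right)} = \frac{\frac{1}{-1098} - 176485}{197759 + \left(315544 - 31812\right)} = \frac{- \frac{1}{1098} - 176485}{197759 + 283732} = - \frac{193780531}{1098 \cdot 481491} = \left(- \frac{193780531}{1098}\right) \frac{1}{481491} = - \frac{193780531}{528677118}$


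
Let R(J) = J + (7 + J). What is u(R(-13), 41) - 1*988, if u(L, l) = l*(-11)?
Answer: -1439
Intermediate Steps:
R(J) = 7 + 2*J
u(L, l) = -11*l
u(R(-13), 41) - 1*988 = -11*41 - 1*988 = -451 - 988 = -1439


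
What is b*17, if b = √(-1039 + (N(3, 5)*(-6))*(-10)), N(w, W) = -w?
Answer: 17*I*√1219 ≈ 593.54*I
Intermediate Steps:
b = I*√1219 (b = √(-1039 + (-1*3*(-6))*(-10)) = √(-1039 - 3*(-6)*(-10)) = √(-1039 + 18*(-10)) = √(-1039 - 180) = √(-1219) = I*√1219 ≈ 34.914*I)
b*17 = (I*√1219)*17 = 17*I*√1219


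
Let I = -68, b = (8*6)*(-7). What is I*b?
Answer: 22848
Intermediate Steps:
b = -336 (b = 48*(-7) = -336)
I*b = -68*(-336) = 22848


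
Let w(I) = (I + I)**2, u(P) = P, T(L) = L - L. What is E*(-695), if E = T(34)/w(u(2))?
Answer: 0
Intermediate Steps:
T(L) = 0
w(I) = 4*I**2 (w(I) = (2*I)**2 = 4*I**2)
E = 0 (E = 0/((4*2**2)) = 0/((4*4)) = 0/16 = 0*(1/16) = 0)
E*(-695) = 0*(-695) = 0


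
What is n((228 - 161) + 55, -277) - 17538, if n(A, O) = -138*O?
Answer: 20688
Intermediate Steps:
n((228 - 161) + 55, -277) - 17538 = -138*(-277) - 17538 = 38226 - 17538 = 20688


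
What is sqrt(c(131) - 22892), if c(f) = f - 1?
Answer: I*sqrt(22762) ≈ 150.87*I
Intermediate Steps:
c(f) = -1 + f
sqrt(c(131) - 22892) = sqrt((-1 + 131) - 22892) = sqrt(130 - 22892) = sqrt(-22762) = I*sqrt(22762)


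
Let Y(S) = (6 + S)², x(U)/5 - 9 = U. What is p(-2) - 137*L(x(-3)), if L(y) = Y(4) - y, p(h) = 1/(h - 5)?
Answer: -67131/7 ≈ -9590.1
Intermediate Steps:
x(U) = 45 + 5*U
p(h) = 1/(-5 + h)
L(y) = 100 - y (L(y) = (6 + 4)² - y = 10² - y = 100 - y)
p(-2) - 137*L(x(-3)) = 1/(-5 - 2) - 137*(100 - (45 + 5*(-3))) = 1/(-7) - 137*(100 - (45 - 15)) = -⅐ - 137*(100 - 1*30) = -⅐ - 137*(100 - 30) = -⅐ - 137*70 = -⅐ - 9590 = -67131/7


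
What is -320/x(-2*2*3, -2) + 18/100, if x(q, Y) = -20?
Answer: 809/50 ≈ 16.180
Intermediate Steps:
-320/x(-2*2*3, -2) + 18/100 = -320/(-20) + 18/100 = -320*(-1/20) + 18*(1/100) = 16 + 9/50 = 809/50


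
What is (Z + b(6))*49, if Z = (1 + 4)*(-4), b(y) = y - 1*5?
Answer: -931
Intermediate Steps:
b(y) = -5 + y (b(y) = y - 5 = -5 + y)
Z = -20 (Z = 5*(-4) = -20)
(Z + b(6))*49 = (-20 + (-5 + 6))*49 = (-20 + 1)*49 = -19*49 = -931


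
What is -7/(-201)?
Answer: 7/201 ≈ 0.034826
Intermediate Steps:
-7/(-201) = -7*(-1/201) = 7/201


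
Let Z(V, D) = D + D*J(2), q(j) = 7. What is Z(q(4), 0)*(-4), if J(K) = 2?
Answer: 0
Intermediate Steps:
Z(V, D) = 3*D (Z(V, D) = D + D*2 = D + 2*D = 3*D)
Z(q(4), 0)*(-4) = (3*0)*(-4) = 0*(-4) = 0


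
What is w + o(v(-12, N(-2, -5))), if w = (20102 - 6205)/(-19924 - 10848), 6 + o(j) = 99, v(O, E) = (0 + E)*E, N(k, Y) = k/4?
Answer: 2847899/30772 ≈ 92.548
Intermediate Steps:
N(k, Y) = k/4 (N(k, Y) = k*(¼) = k/4)
v(O, E) = E² (v(O, E) = E*E = E²)
o(j) = 93 (o(j) = -6 + 99 = 93)
w = -13897/30772 (w = 13897/(-30772) = 13897*(-1/30772) = -13897/30772 ≈ -0.45161)
w + o(v(-12, N(-2, -5))) = -13897/30772 + 93 = 2847899/30772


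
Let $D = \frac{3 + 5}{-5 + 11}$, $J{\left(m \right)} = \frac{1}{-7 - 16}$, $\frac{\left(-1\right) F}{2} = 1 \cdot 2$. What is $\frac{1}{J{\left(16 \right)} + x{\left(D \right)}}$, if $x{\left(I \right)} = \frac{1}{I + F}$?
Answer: $- \frac{184}{77} \approx -2.3896$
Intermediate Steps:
$F = -4$ ($F = - 2 \cdot 1 \cdot 2 = \left(-2\right) 2 = -4$)
$J{\left(m \right)} = - \frac{1}{23}$ ($J{\left(m \right)} = \frac{1}{-23} = - \frac{1}{23}$)
$D = \frac{4}{3}$ ($D = \frac{8}{6} = 8 \cdot \frac{1}{6} = \frac{4}{3} \approx 1.3333$)
$x{\left(I \right)} = \frac{1}{-4 + I}$ ($x{\left(I \right)} = \frac{1}{I - 4} = \frac{1}{-4 + I}$)
$\frac{1}{J{\left(16 \right)} + x{\left(D \right)}} = \frac{1}{- \frac{1}{23} + \frac{1}{-4 + \frac{4}{3}}} = \frac{1}{- \frac{1}{23} + \frac{1}{- \frac{8}{3}}} = \frac{1}{- \frac{1}{23} - \frac{3}{8}} = \frac{1}{- \frac{77}{184}} = - \frac{184}{77}$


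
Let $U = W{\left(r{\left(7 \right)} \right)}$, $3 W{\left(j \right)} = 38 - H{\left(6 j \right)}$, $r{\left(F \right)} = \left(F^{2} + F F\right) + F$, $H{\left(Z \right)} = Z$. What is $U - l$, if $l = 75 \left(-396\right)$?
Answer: $\frac{88508}{3} \approx 29503.0$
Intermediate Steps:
$r{\left(F \right)} = F + 2 F^{2}$ ($r{\left(F \right)} = \left(F^{2} + F^{2}\right) + F = 2 F^{2} + F = F + 2 F^{2}$)
$W{\left(j \right)} = \frac{38}{3} - 2 j$ ($W{\left(j \right)} = \frac{38 - 6 j}{3} = \frac{38}{3} - 2 j$)
$l = -29700$
$U = - \frac{592}{3}$ ($U = \frac{38}{3} - 2 \cdot 7 \left(1 + 2 \cdot 7\right) = \frac{38}{3} - 2 \cdot 7 \left(1 + 14\right) = \frac{38}{3} - 2 \cdot 7 \cdot 15 = \frac{38}{3} - 210 = - \frac{592}{3} \approx -197.33$)
$U - l = - \frac{592}{3} - -29700 = - \frac{592}{3} + 29700 = \frac{88508}{3}$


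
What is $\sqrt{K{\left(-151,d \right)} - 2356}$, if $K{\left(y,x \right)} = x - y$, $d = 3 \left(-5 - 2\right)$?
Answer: $i \sqrt{2226} \approx 47.18 i$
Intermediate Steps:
$d = -21$ ($d = 3 \left(-7\right) = -21$)
$\sqrt{K{\left(-151,d \right)} - 2356} = \sqrt{\left(-21 - -151\right) - 2356} = \sqrt{\left(-21 + 151\right) - 2356} = \sqrt{130 - 2356} = \sqrt{-2226} = i \sqrt{2226}$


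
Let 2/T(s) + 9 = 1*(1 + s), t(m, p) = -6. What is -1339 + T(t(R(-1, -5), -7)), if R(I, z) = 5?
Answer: -9374/7 ≈ -1339.1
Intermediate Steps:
T(s) = 2/(-8 + s) (T(s) = 2/(-9 + 1*(1 + s)) = 2/(-9 + (1 + s)) = 2/(-8 + s))
-1339 + T(t(R(-1, -5), -7)) = -1339 + 2/(-8 - 6) = -1339 + 2/(-14) = -1339 + 2*(-1/14) = -1339 - ⅐ = -9374/7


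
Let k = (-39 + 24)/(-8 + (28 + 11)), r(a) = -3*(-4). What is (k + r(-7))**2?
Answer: 127449/961 ≈ 132.62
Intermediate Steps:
r(a) = 12
k = -15/31 (k = -15/(-8 + 39) = -15/31 ≈ -0.48387)
(k + r(-7))**2 = (-15/31 + 12)**2 = (357/31)**2 = 127449/961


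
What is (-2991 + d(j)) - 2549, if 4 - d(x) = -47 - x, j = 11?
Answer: -5478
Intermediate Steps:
d(x) = 51 + x (d(x) = 4 - (-47 - x) = 4 + (47 + x) = 51 + x)
(-2991 + d(j)) - 2549 = (-2991 + (51 + 11)) - 2549 = (-2991 + 62) - 2549 = -2929 - 2549 = -5478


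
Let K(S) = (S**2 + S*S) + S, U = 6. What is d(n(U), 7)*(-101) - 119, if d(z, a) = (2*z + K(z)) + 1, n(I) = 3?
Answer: -2947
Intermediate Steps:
K(S) = S + 2*S**2 (K(S) = (S**2 + S**2) + S = 2*S**2 + S = S + 2*S**2)
d(z, a) = 1 + 2*z + z*(1 + 2*z) (d(z, a) = (2*z + z*(1 + 2*z)) + 1 = 1 + 2*z + z*(1 + 2*z))
d(n(U), 7)*(-101) - 119 = (1 + 2*3**2 + 3*3)*(-101) - 119 = (1 + 2*9 + 9)*(-101) - 119 = (1 + 18 + 9)*(-101) - 119 = 28*(-101) - 119 = -2828 - 119 = -2947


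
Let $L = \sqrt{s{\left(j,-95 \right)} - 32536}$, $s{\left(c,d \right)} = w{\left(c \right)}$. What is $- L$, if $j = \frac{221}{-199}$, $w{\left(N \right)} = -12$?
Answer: $- 2 i \sqrt{8137} \approx - 180.41 i$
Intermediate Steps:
$j = - \frac{221}{199}$ ($j = 221 \left(- \frac{1}{199}\right) = - \frac{221}{199} \approx -1.1106$)
$s{\left(c,d \right)} = -12$
$L = 2 i \sqrt{8137}$ ($L = \sqrt{-12 - 32536} = \sqrt{-32548} = 2 i \sqrt{8137} \approx 180.41 i$)
$- L = - 2 i \sqrt{8137}$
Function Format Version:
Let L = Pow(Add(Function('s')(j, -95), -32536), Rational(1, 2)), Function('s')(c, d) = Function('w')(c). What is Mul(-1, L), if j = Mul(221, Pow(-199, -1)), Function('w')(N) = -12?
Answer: Mul(-2, I, Pow(8137, Rational(1, 2))) ≈ Mul(-180.41, I)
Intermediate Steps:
j = Rational(-221, 199) (j = Mul(221, Rational(-1, 199)) = Rational(-221, 199) ≈ -1.1106)
Function('s')(c, d) = -12
L = Mul(2, I, Pow(8137, Rational(1, 2))) (L = Pow(Add(-12, -32536), Rational(1, 2)) = Pow(-32548, Rational(1, 2)) = Mul(2, I, Pow(8137, Rational(1, 2))) ≈ Mul(180.41, I))
Mul(-1, L) = Mul(-1, Mul(2, I, Pow(8137, Rational(1, 2)))) = Mul(-2, I, Pow(8137, Rational(1, 2)))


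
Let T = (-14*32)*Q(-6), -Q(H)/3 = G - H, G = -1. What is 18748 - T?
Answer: 12028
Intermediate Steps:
Q(H) = 3 + 3*H (Q(H) = -3*(-1 - H) = 3 + 3*H)
T = 6720 (T = (-14*32)*(3 + 3*(-6)) = -448*(3 - 18) = -448*(-15) = 6720)
18748 - T = 18748 - 1*6720 = 18748 - 6720 = 12028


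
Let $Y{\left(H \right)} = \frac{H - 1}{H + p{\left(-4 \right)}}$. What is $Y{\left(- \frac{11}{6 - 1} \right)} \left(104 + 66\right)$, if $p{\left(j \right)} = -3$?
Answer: $\frac{1360}{13} \approx 104.62$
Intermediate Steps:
$Y{\left(H \right)} = \frac{-1 + H}{-3 + H}$ ($Y{\left(H \right)} = \frac{H - 1}{H - 3} = \frac{-1 + H}{-3 + H}$)
$Y{\left(- \frac{11}{6 - 1} \right)} \left(104 + 66\right) = \frac{-1 - \frac{11}{6 - 1}}{-3 - \frac{11}{6 - 1}} \left(104 + 66\right) = \frac{-1 - \frac{11}{5}}{-3 - \frac{11}{5}} \cdot 170 = \frac{1}{- \frac{26}{5}} \left(- \frac{16}{5}\right) 170 = \left(- \frac{5}{26}\right) \left(- \frac{16}{5}\right) 170 = \frac{8}{13} \cdot 170 = \frac{1360}{13}$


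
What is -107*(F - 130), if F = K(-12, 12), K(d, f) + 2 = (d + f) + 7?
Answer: 13375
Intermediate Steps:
K(d, f) = 5 + d + f (K(d, f) = -2 + ((d + f) + 7) = -2 + (7 + d + f) = 5 + d + f)
F = 5 (F = 5 - 12 + 12 = 5)
-107*(F - 130) = -107*(5 - 130) = -107*(-125) = 13375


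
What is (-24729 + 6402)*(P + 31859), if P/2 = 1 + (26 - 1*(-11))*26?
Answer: -619177695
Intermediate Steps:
P = 1926 (P = 2*(1 + (26 - 1*(-11))*26) = 2*(1 + (26 + 11)*26) = 2*(1 + 37*26) = 2*(1 + 962) = 2*963 = 1926)
(-24729 + 6402)*(P + 31859) = (-24729 + 6402)*(1926 + 31859) = -18327*33785 = -619177695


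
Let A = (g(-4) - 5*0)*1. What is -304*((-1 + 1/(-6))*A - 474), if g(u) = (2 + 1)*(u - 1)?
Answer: 138776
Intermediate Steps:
g(u) = -3 + 3*u (g(u) = 3*(-1 + u) = -3 + 3*u)
A = -15 (A = ((-3 + 3*(-4)) - 5*0)*1 = ((-3 - 12) + 0)*1 = (-15 + 0)*1 = -15*1 = -15)
-304*((-1 + 1/(-6))*A - 474) = -304*((-1 + 1/(-6))*(-15) - 474) = -304*((-1 - 1/6)*(-15) - 474) = -304*(-7/6*(-15) - 474) = -304*(35/2 - 474) = -304*(-913/2) = 138776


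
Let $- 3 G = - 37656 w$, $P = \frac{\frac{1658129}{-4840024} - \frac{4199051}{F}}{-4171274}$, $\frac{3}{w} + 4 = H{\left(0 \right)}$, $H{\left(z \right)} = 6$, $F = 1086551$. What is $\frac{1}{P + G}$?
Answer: $\frac{21936450145360623376}{413019483358974966263631} \approx 5.3112 \cdot 10^{-5}$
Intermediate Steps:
$w = \frac{3}{2}$ ($w = \frac{3}{-4 + 6} = \frac{3}{2} \approx 1.5$)
$P = \frac{22125149340303}{21936450145360623376}$ ($P = \frac{\frac{1658129}{-4840024} - \frac{4199051}{1086551}}{-4171274} = \left(1658129 \left(- \frac{1}{4840024}\right) - \frac{4199051}{1086551}\right) \left(- \frac{1}{4171274}\right) = \left(- \frac{1658129}{4840024} - \frac{4199051}{1086551}\right) \left(- \frac{1}{4171274}\right) = \left(- \frac{22125149340303}{5258932917224}\right) \left(- \frac{1}{4171274}\right) = \frac{22125149340303}{21936450145360623376} \approx 1.0086 \cdot 10^{-6}$)
$G = 18828$ ($G = - \frac{\left(-37656\right) \frac{3}{2}}{3} = \left(- \frac{1}{3}\right) \left(-56484\right) = 18828$)
$\frac{1}{P + G} = \frac{1}{\frac{22125149340303}{21936450145360623376} + 18828} = \frac{1}{\frac{413019483358974966263631}{21936450145360623376}} = \frac{21936450145360623376}{413019483358974966263631}$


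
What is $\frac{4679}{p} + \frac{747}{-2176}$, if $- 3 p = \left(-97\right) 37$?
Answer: $\frac{27863529}{7809664} \approx 3.5678$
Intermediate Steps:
$p = \frac{3589}{3}$ ($p = - \frac{\left(-97\right) 37}{3} = \left(- \frac{1}{3}\right) \left(-3589\right) = \frac{3589}{3} \approx 1196.3$)
$\frac{4679}{p} + \frac{747}{-2176} = \frac{4679}{\frac{3589}{3}} + \frac{747}{-2176} = 4679 \cdot \frac{3}{3589} + 747 \left(- \frac{1}{2176}\right) = \frac{14037}{3589} - \frac{747}{2176} = \frac{27863529}{7809664}$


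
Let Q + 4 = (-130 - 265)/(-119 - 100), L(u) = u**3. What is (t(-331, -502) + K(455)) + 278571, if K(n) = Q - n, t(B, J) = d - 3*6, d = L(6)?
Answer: 60950285/219 ≈ 2.7831e+5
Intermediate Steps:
d = 216 (d = 6**3 = 216)
Q = -481/219 (Q = -4 + (-130 - 265)/(-119 - 100) = -4 - 395/(-219) = -4 - 395*(-1/219) = -4 + 395/219 = -481/219 ≈ -2.1963)
t(B, J) = 198 (t(B, J) = 216 - 3*6 = 216 - 18 = 198)
K(n) = -481/219 - n
(t(-331, -502) + K(455)) + 278571 = (198 + (-481/219 - 1*455)) + 278571 = (198 + (-481/219 - 455)) + 278571 = (198 - 100126/219) + 278571 = -56764/219 + 278571 = 60950285/219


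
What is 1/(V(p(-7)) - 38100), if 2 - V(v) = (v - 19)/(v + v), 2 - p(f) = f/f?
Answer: -1/38089 ≈ -2.6254e-5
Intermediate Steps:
p(f) = 1 (p(f) = 2 - f/f = 2 - 1*1 = 2 - 1 = 1)
V(v) = 2 - (-19 + v)/(2*v) (V(v) = 2 - (v - 19)/(v + v) = 2 - (-19 + v)/(2*v))
1/(V(p(-7)) - 38100) = 1/((½)*(19 + 3*1)/1 - 38100) = 1/((½)*1*(19 + 3) - 38100) = 1/((½)*1*22 - 38100) = 1/(11 - 38100) = 1/(-38089) = -1/38089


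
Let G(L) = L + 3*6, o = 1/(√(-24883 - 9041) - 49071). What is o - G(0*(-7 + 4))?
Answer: -1313454377/72969605 - 2*I*√8481/2407996965 ≈ -18.0 - 7.6489e-8*I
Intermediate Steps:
o = 1/(-49071 + 2*I*√8481) (o = 1/(√(-33924) - 49071) = 1/(2*I*√8481 - 49071) = 1/(-49071 + 2*I*√8481) ≈ -2.0378e-5 - 7.649e-8*I)
G(L) = 18 + L (G(L) = L + 18 = 18 + L)
o - G(0*(-7 + 4)) = (-1487/72969605 - 2*I*√8481/2407996965) - (18 + 0*(-7 + 4)) = (-1487/72969605 - 2*I*√8481/2407996965) - (18 + 0*(-3)) = (-1487/72969605 - 2*I*√8481/2407996965) - (18 + 0) = (-1487/72969605 - 2*I*√8481/2407996965) - 1*18 = (-1487/72969605 - 2*I*√8481/2407996965) - 18 = -1313454377/72969605 - 2*I*√8481/2407996965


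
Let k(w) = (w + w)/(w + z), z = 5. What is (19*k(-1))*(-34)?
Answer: 323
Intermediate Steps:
k(w) = 2*w/(5 + w) (k(w) = (w + w)/(w + 5) = (2*w)/(5 + w) = 2*w/(5 + w))
(19*k(-1))*(-34) = (19*(2*(-1)/(5 - 1)))*(-34) = (19*(2*(-1)/4))*(-34) = (19*(2*(-1)*(¼)))*(-34) = (19*(-½))*(-34) = -19/2*(-34) = 323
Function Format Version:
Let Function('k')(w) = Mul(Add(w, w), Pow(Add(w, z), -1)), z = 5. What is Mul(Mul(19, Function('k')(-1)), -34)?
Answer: 323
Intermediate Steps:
Function('k')(w) = Mul(2, w, Pow(Add(5, w), -1)) (Function('k')(w) = Mul(Add(w, w), Pow(Add(w, 5), -1)) = Mul(Mul(2, w), Pow(Add(5, w), -1)) = Mul(2, w, Pow(Add(5, w), -1)))
Mul(Mul(19, Function('k')(-1)), -34) = Mul(Mul(19, Mul(2, -1, Pow(Add(5, -1), -1))), -34) = Mul(Mul(19, Mul(2, -1, Pow(4, -1))), -34) = Mul(Mul(19, Mul(2, -1, Rational(1, 4))), -34) = Mul(Mul(19, Rational(-1, 2)), -34) = Mul(Rational(-19, 2), -34) = 323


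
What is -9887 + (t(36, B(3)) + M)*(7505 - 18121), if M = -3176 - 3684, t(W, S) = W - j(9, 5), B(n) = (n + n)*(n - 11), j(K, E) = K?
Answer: 72529241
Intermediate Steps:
B(n) = 2*n*(-11 + n) (B(n) = (2*n)*(-11 + n) = 2*n*(-11 + n))
t(W, S) = -9 + W (t(W, S) = W - 1*9 = W - 9 = -9 + W)
M = -6860
-9887 + (t(36, B(3)) + M)*(7505 - 18121) = -9887 + ((-9 + 36) - 6860)*(7505 - 18121) = -9887 + (27 - 6860)*(-10616) = -9887 - 6833*(-10616) = -9887 + 72539128 = 72529241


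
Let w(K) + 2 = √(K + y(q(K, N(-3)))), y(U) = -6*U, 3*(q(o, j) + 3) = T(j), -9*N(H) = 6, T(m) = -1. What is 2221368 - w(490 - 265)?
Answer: 2221370 - 7*√5 ≈ 2.2214e+6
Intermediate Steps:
N(H) = -⅔ (N(H) = -⅑*6 = -⅔)
q(o, j) = -10/3 (q(o, j) = -3 + (⅓)*(-1) = -3 - ⅓ = -10/3)
w(K) = -2 + √(20 + K) (w(K) = -2 + √(K - 6*(-10/3)) = -2 + √(K + 20) = -2 + √(20 + K))
2221368 - w(490 - 265) = 2221368 - (-2 + √(20 + (490 - 265))) = 2221368 - (-2 + √(20 + 225)) = 2221368 - (-2 + √245) = 2221368 - (-2 + 7*√5) = 2221368 + (2 - 7*√5) = 2221370 - 7*√5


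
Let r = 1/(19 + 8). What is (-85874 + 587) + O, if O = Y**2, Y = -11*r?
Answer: -62174102/729 ≈ -85287.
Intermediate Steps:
r = 1/27 ≈ 0.037037
Y = -11/27 (Y = -11*1/27 = -11/27 ≈ -0.40741)
O = 121/729 (O = (-11/27)**2 = 121/729 ≈ 0.16598)
(-85874 + 587) + O = (-85874 + 587) + 121/729 = -85287 + 121/729 = -62174102/729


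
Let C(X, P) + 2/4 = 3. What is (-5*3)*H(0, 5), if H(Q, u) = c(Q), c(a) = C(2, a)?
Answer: -75/2 ≈ -37.500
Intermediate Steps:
C(X, P) = 5/2 (C(X, P) = -½ + 3 = 5/2)
c(a) = 5/2
H(Q, u) = 5/2
(-5*3)*H(0, 5) = -5*3*(5/2) = -15*5/2 = -75/2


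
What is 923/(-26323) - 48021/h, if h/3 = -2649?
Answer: 418907234/69729627 ≈ 6.0076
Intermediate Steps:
h = -7947 (h = 3*(-2649) = -7947)
923/(-26323) - 48021/h = 923/(-26323) - 48021/(-7947) = 923*(-1/26323) - 48021*(-1/7947) = -923/26323 + 16007/2649 = 418907234/69729627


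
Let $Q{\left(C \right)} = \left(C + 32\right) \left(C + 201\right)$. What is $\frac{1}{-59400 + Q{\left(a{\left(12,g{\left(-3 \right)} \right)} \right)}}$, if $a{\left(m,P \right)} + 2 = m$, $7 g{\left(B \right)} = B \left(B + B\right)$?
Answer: $- \frac{1}{50538} \approx -1.9787 \cdot 10^{-5}$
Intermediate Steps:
$g{\left(B \right)} = \frac{2 B^{2}}{7}$ ($g{\left(B \right)} = \frac{B \left(B + B\right)}{7} = \frac{B 2 B}{7} = \frac{2 B^{2}}{7}$)
$a{\left(m,P \right)} = -2 + m$
$Q{\left(C \right)} = \left(32 + C\right) \left(201 + C\right)$
$\frac{1}{-59400 + Q{\left(a{\left(12,g{\left(-3 \right)} \right)} \right)}} = \frac{1}{-59400 + \left(6432 + \left(-2 + 12\right)^{2} + 233 \left(-2 + 12\right)\right)} = \frac{1}{-59400 + \left(6432 + 10^{2} + 233 \cdot 10\right)} = \frac{1}{-59400 + \left(6432 + 100 + 2330\right)} = \frac{1}{-59400 + 8862} = \frac{1}{-50538} = - \frac{1}{50538}$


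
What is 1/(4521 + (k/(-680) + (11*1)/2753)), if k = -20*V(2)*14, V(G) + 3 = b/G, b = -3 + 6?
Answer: 93602/423117203 ≈ 0.00022122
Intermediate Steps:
b = 3
V(G) = -3 + 3/G
k = 420 (k = -20*(-3 + 3/2)*14 = -20*(-3)/2*14 = -10*(-3)*14 = 30*14 = 420)
1/(4521 + (k/(-680) + (11*1)/2753)) = 1/(4521 + (420/(-680) + (11*1)/2753)) = 1/(4521 + (420*(-1/680) + 11*(1/2753))) = 1/(4521 + (-21/34 + 11/2753)) = 1/(4521 - 57439/93602) = 1/(423117203/93602) = 93602/423117203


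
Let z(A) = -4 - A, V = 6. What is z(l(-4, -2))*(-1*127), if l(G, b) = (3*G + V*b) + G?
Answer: -3048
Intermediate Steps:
l(G, b) = 4*G + 6*b (l(G, b) = (3*G + 6*b) + G = 4*G + 6*b)
z(l(-4, -2))*(-1*127) = (-4 - (4*(-4) + 6*(-2)))*(-1*127) = (-4 - (-16 - 12))*(-127) = (-4 - 1*(-28))*(-127) = (-4 + 28)*(-127) = 24*(-127) = -3048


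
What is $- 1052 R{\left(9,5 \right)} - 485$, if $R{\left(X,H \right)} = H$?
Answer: $-5745$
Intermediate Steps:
$- 1052 R{\left(9,5 \right)} - 485 = \left(-1052\right) 5 - 485 = -5260 - 485 = -5745$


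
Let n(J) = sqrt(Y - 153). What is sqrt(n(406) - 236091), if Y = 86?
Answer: sqrt(-236091 + I*sqrt(67)) ≈ 0.0084 + 485.89*I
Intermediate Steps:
n(J) = I*sqrt(67) (n(J) = sqrt(86 - 153) = sqrt(-67) = I*sqrt(67))
sqrt(n(406) - 236091) = sqrt(I*sqrt(67) - 236091) = sqrt(-236091 + I*sqrt(67))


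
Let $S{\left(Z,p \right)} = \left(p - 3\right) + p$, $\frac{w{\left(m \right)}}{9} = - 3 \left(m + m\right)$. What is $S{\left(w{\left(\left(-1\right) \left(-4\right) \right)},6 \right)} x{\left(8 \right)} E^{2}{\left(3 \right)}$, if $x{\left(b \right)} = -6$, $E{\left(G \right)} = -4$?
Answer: $-864$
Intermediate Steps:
$w{\left(m \right)} = - 54 m$ ($w{\left(m \right)} = 9 \left(- 3 \left(m + m\right)\right) = 9 \left(- 3 \cdot 2 m\right) = 9 \left(- 6 m\right) = - 54 m$)
$S{\left(Z,p \right)} = -3 + 2 p$ ($S{\left(Z,p \right)} = \left(-3 + p\right) + p = -3 + 2 p$)
$S{\left(w{\left(\left(-1\right) \left(-4\right) \right)},6 \right)} x{\left(8 \right)} E^{2}{\left(3 \right)} = \left(-3 + 2 \cdot 6\right) \left(-6\right) \left(-4\right)^{2} = \left(-3 + 12\right) \left(-6\right) 16 = 9 \left(-6\right) 16 = \left(-54\right) 16 = -864$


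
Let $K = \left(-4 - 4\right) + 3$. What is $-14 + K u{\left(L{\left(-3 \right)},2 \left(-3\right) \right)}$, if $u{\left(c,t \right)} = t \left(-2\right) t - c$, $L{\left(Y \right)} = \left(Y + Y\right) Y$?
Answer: $436$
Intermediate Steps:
$L{\left(Y \right)} = 2 Y^{2}$ ($L{\left(Y \right)} = 2 Y Y = 2 Y^{2}$)
$K = -5$ ($K = -8 + 3 = -5$)
$u{\left(c,t \right)} = - c - 2 t^{2}$ ($u{\left(c,t \right)} = - 2 t t - c = - 2 t^{2} - c = - c - 2 t^{2}$)
$-14 + K u{\left(L{\left(-3 \right)},2 \left(-3\right) \right)} = -14 - 5 \left(- 2 \left(-3\right)^{2} - 2 \left(2 \left(-3\right)\right)^{2}\right) = -14 - 5 \left(- 2 \cdot 9 - 2 \left(-6\right)^{2}\right) = -14 - 5 \left(\left(-1\right) 18 - 72\right) = -14 - 5 \left(-18 - 72\right) = -14 - -450 = -14 + 450 = 436$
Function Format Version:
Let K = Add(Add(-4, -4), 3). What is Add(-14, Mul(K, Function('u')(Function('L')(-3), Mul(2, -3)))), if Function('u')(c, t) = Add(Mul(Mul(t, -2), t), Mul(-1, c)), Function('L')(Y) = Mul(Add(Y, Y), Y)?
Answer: 436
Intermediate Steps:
Function('L')(Y) = Mul(2, Pow(Y, 2)) (Function('L')(Y) = Mul(Mul(2, Y), Y) = Mul(2, Pow(Y, 2)))
K = -5 (K = Add(-8, 3) = -5)
Function('u')(c, t) = Add(Mul(-1, c), Mul(-2, Pow(t, 2))) (Function('u')(c, t) = Add(Mul(Mul(-2, t), t), Mul(-1, c)) = Add(Mul(-2, Pow(t, 2)), Mul(-1, c)) = Add(Mul(-1, c), Mul(-2, Pow(t, 2))))
Add(-14, Mul(K, Function('u')(Function('L')(-3), Mul(2, -3)))) = Add(-14, Mul(-5, Add(Mul(-1, Mul(2, Pow(-3, 2))), Mul(-2, Pow(Mul(2, -3), 2))))) = Add(-14, Mul(-5, Add(Mul(-1, Mul(2, 9)), Mul(-2, Pow(-6, 2))))) = Add(-14, Mul(-5, Add(Mul(-1, 18), Mul(-2, 36)))) = Add(-14, Mul(-5, Add(-18, -72))) = Add(-14, Mul(-5, -90)) = Add(-14, 450) = 436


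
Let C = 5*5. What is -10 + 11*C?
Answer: 265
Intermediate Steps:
C = 25
-10 + 11*C = -10 + 11*25 = -10 + 275 = 265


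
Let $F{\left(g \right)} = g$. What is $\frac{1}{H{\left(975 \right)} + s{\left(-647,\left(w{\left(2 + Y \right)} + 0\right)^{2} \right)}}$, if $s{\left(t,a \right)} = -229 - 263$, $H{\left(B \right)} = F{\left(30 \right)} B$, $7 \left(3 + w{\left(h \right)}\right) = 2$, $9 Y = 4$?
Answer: $\frac{1}{28758} \approx 3.4773 \cdot 10^{-5}$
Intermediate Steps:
$Y = \frac{4}{9}$ ($Y = \frac{1}{9} \cdot 4 = \frac{4}{9} \approx 0.44444$)
$w{\left(h \right)} = - \frac{19}{7}$ ($w{\left(h \right)} = -3 + \frac{1}{7} \cdot 2 = -3 + \frac{2}{7} = - \frac{19}{7}$)
$H{\left(B \right)} = 30 B$
$s{\left(t,a \right)} = -492$
$\frac{1}{H{\left(975 \right)} + s{\left(-647,\left(w{\left(2 + Y \right)} + 0\right)^{2} \right)}} = \frac{1}{30 \cdot 975 - 492} = \frac{1}{29250 - 492} = \frac{1}{28758}$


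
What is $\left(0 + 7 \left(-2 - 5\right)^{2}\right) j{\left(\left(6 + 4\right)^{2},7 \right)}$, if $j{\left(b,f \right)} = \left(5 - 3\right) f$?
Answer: $4802$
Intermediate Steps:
$j{\left(b,f \right)} = 2 f$
$\left(0 + 7 \left(-2 - 5\right)^{2}\right) j{\left(\left(6 + 4\right)^{2},7 \right)} = \left(0 + 7 \left(-2 - 5\right)^{2}\right) 2 \cdot 7 = \left(0 + 7 \left(-7\right)^{2}\right) 14 = \left(0 + 7 \cdot 49\right) 14 = \left(0 + 343\right) 14 = 343 \cdot 14 = 4802$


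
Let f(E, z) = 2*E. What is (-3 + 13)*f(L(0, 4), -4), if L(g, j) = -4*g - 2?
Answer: -40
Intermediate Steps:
L(g, j) = -2 - 4*g
(-3 + 13)*f(L(0, 4), -4) = (-3 + 13)*(2*(-2 - 4*0)) = 10*(2*(-2 + 0)) = 10*(2*(-2)) = 10*(-4) = -40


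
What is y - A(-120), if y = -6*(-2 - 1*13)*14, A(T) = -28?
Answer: 1288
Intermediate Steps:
y = 1260 (y = -6*(-2 - 13)*14 = -6*(-15)*14 = 90*14 = 1260)
y - A(-120) = 1260 - 1*(-28) = 1260 + 28 = 1288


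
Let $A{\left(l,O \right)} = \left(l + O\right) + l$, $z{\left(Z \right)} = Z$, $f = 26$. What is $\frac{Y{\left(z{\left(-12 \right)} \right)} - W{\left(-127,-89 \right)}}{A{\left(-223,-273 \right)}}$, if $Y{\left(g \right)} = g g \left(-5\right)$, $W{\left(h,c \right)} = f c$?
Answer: $- \frac{1594}{719} \approx -2.217$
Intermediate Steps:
$A{\left(l,O \right)} = O + 2 l$ ($A{\left(l,O \right)} = \left(O + l\right) + l = O + 2 l$)
$W{\left(h,c \right)} = 26 c$
$Y{\left(g \right)} = - 5 g^{2}$ ($Y{\left(g \right)} = g^{2} \left(-5\right) = - 5 g^{2}$)
$\frac{Y{\left(z{\left(-12 \right)} \right)} - W{\left(-127,-89 \right)}}{A{\left(-223,-273 \right)}} = \frac{- 5 \left(-12\right)^{2} - 26 \left(-89\right)}{-273 + 2 \left(-223\right)} = \frac{\left(-5\right) 144 - -2314}{-273 - 446} = \frac{-720 + 2314}{-719} = 1594 \left(- \frac{1}{719}\right) = - \frac{1594}{719}$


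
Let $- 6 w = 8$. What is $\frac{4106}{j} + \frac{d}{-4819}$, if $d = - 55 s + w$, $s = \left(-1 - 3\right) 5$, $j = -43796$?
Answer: $- \frac{101856029}{316579386} \approx -0.32174$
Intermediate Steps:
$w = - \frac{4}{3}$ ($w = \left(- \frac{1}{6}\right) 8 = - \frac{4}{3} \approx -1.3333$)
$s = -20$ ($s = \left(-4\right) 5 = -20$)
$d = \frac{3296}{3}$ ($d = \left(-55\right) \left(-20\right) - \frac{4}{3} = 1100 - \frac{4}{3} = \frac{3296}{3} \approx 1098.7$)
$\frac{4106}{j} + \frac{d}{-4819} = \frac{4106}{-43796} + \frac{3296}{3 \left(-4819\right)} = 4106 \left(- \frac{1}{43796}\right) + \frac{3296}{3} \left(- \frac{1}{4819}\right) = - \frac{2053}{21898} - \frac{3296}{14457} = - \frac{101856029}{316579386}$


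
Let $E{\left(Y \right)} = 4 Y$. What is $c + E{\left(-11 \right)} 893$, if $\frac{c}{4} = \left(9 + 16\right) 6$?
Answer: $-38692$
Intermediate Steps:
$c = 600$ ($c = 4 \left(9 + 16\right) 6 = 4 \cdot 25 \cdot 6 = 4 \cdot 150 = 600$)
$c + E{\left(-11 \right)} 893 = 600 + 4 \left(-11\right) 893 = 600 - 39292 = -38692$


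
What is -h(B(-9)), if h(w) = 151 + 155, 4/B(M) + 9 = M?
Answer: -306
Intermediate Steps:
B(M) = 4/(-9 + M)
h(w) = 306
-h(B(-9)) = -1*306 = -306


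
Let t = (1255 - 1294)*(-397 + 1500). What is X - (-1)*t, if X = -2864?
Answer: -45881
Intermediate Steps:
t = -43017 (t = -39*1103 = -43017)
X - (-1)*t = -2864 - (-1)*(-43017) = -2864 - 1*43017 = -2864 - 43017 = -45881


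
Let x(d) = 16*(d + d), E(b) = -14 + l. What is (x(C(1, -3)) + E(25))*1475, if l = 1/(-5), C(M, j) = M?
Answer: 26255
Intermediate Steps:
l = -⅕ ≈ -0.20000
E(b) = -71/5 (E(b) = -14 - ⅕ = -71/5)
x(d) = 32*d (x(d) = 16*(2*d) = 32*d)
(x(C(1, -3)) + E(25))*1475 = (32*1 - 71/5)*1475 = (32 - 71/5)*1475 = (89/5)*1475 = 26255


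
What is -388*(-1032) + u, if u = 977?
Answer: 401393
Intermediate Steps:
-388*(-1032) + u = -388*(-1032) + 977 = 400416 + 977 = 401393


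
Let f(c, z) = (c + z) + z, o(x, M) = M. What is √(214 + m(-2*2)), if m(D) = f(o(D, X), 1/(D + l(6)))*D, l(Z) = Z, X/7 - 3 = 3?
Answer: √42 ≈ 6.4807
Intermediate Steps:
X = 42 (X = 21 + 7*3 = 21 + 21 = 42)
f(c, z) = c + 2*z
m(D) = D*(42 + 2/(6 + D)) (m(D) = (42 + 2/(D + 6))*D = (42 + 2/(6 + D))*D = D*(42 + 2/(6 + D)))
√(214 + m(-2*2)) = √(214 + 2*(-2*2)*(127 + 21*(-2*2))/(6 - 2*2)) = √(214 + 2*(-4)*(127 + 21*(-4))/(6 - 4)) = √(214 + 2*(-4)*(127 - 84)/2) = √(214 + 2*(-4)*(½)*43) = √(214 - 172) = √42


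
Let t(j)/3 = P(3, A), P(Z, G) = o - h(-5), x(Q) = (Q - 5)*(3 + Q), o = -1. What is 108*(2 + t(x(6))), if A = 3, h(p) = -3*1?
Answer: 864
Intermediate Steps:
h(p) = -3
x(Q) = (-5 + Q)*(3 + Q)
P(Z, G) = 2 (P(Z, G) = -1 - 1*(-3) = -1 + 3 = 2)
t(j) = 6 (t(j) = 3*2 = 6)
108*(2 + t(x(6))) = 108*(2 + 6) = 108*8 = 864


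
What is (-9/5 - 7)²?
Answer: 1936/25 ≈ 77.440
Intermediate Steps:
(-9/5 - 7)² = (-44/5)² = 1936/25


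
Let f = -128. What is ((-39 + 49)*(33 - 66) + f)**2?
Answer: 209764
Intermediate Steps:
((-39 + 49)*(33 - 66) + f)**2 = ((-39 + 49)*(33 - 66) - 128)**2 = (10*(-33) - 128)**2 = (-330 - 128)**2 = (-458)**2 = 209764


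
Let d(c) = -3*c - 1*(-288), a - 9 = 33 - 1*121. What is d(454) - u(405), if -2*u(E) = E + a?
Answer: -911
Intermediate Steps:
a = -79 (a = 9 + (33 - 1*121) = 9 + (33 - 121) = 9 - 88 = -79)
d(c) = 288 - 3*c (d(c) = -3*c + 288 = 288 - 3*c)
u(E) = 79/2 - E/2 (u(E) = -(E - 79)/2 = -(-79 + E)/2 = 79/2 - E/2)
d(454) - u(405) = (288 - 3*454) - (79/2 - 1/2*405) = (288 - 1362) - (79/2 - 405/2) = -1074 - 1*(-163) = -1074 + 163 = -911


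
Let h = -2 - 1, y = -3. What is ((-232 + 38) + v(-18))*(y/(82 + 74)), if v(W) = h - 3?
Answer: 50/13 ≈ 3.8462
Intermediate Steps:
h = -3
v(W) = -6 (v(W) = -3 - 3 = -6)
((-232 + 38) + v(-18))*(y/(82 + 74)) = ((-232 + 38) - 6)*(-3/(82 + 74)) = (-194 - 6)*(-3/156) = -50*(-3)/39 = -200*(-1/52) = 50/13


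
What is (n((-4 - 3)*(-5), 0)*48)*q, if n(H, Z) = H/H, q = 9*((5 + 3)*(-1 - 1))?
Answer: -6912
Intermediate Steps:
q = -144 (q = 9*(8*(-2)) = 9*(-16) = -144)
n(H, Z) = 1
(n((-4 - 3)*(-5), 0)*48)*q = (1*48)*(-144) = 48*(-144) = -6912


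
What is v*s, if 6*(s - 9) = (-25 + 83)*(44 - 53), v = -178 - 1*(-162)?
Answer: 1248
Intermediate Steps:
v = -16 (v = -178 + 162 = -16)
s = -78 (s = 9 + ((-25 + 83)*(44 - 53))/6 = 9 + (58*(-9))/6 = 9 + (⅙)*(-522) = 9 - 87 = -78)
v*s = -16*(-78) = 1248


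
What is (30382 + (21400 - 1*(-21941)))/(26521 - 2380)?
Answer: 5671/1857 ≈ 3.0538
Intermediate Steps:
(30382 + (21400 - 1*(-21941)))/(26521 - 2380) = (30382 + (21400 + 21941))/24141 = (30382 + 43341)*(1/24141) = 73723*(1/24141) = 5671/1857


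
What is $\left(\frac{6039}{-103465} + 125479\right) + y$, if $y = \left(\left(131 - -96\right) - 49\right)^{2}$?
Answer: $\frac{16260863756}{103465} \approx 1.5716 \cdot 10^{5}$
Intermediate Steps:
$y = 31684$ ($y = \left(\left(131 + 96\right) - 49\right)^{2} = \left(227 - 49\right)^{2} = 178^{2} = 31684$)
$\left(\frac{6039}{-103465} + 125479\right) + y = \left(\frac{6039}{-103465} + 125479\right) + 31684 = \left(6039 \left(- \frac{1}{103465}\right) + 125479\right) + 31684 = \left(- \frac{6039}{103465} + 125479\right) + 31684 = \frac{12982678696}{103465} + 31684 = \frac{16260863756}{103465}$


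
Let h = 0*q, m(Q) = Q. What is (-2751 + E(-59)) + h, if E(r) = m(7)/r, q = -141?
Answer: -162316/59 ≈ -2751.1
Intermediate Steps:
h = 0 (h = 0*(-141) = 0)
E(r) = 7/r
(-2751 + E(-59)) + h = (-2751 + 7/(-59)) + 0 = (-2751 + 7*(-1/59)) + 0 = (-2751 - 7/59) + 0 = -162316/59 + 0 = -162316/59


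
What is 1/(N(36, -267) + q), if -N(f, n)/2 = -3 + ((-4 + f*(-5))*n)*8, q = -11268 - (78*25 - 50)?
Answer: -1/799210 ≈ -1.2512e-6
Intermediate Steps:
q = -13168 (q = -11268 - (1950 - 50) = -11268 - 1*1900 = -11268 - 1900 = -13168)
N(f, n) = 6 - 16*n*(-4 - 5*f) (N(f, n) = -2*(-3 + ((-4 + f*(-5))*n)*8) = -2*(-3 + ((-4 - 5*f)*n)*8) = -2*(-3 + (n*(-4 - 5*f))*8) = -2*(-3 + 8*n*(-4 - 5*f)) = 6 - 16*n*(-4 - 5*f))
1/(N(36, -267) + q) = 1/((6 + 64*(-267) + 80*36*(-267)) - 13168) = 1/((6 - 17088 - 768960) - 13168) = 1/(-786042 - 13168) = 1/(-799210) = -1/799210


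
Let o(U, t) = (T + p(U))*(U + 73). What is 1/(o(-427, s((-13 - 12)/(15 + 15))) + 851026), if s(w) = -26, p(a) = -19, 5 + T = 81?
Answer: 1/830848 ≈ 1.2036e-6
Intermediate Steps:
T = 76 (T = -5 + 81 = 76)
o(U, t) = 4161 + 57*U (o(U, t) = (76 - 19)*(U + 73) = 57*(73 + U) = 4161 + 57*U)
1/(o(-427, s((-13 - 12)/(15 + 15))) + 851026) = 1/((4161 + 57*(-427)) + 851026) = 1/((4161 - 24339) + 851026) = 1/(-20178 + 851026) = 1/830848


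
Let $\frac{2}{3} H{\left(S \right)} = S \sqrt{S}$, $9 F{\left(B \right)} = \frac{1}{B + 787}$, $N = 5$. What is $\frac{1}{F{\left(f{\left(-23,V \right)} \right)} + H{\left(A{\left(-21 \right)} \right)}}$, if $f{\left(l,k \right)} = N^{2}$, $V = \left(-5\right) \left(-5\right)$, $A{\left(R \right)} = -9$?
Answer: $\frac{7308}{87600608677} + \frac{2162977992 i}{87600608677} \approx 8.3424 \cdot 10^{-8} + 0.024691 i$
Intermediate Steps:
$V = 25$
$f{\left(l,k \right)} = 25$ ($f{\left(l,k \right)} = 5^{2} = 25$)
$F{\left(B \right)} = \frac{1}{9 \left(787 + B\right)}$ ($F{\left(B \right)} = \frac{1}{9 \left(B + 787\right)} = \frac{1}{9 \left(787 + B\right)}$)
$H{\left(S \right)} = \frac{3 S^{\frac{3}{2}}}{2}$ ($H{\left(S \right)} = \frac{3 S \sqrt{S}}{2} = \frac{3 S^{\frac{3}{2}}}{2}$)
$\frac{1}{F{\left(f{\left(-23,V \right)} \right)} + H{\left(A{\left(-21 \right)} \right)}} = \frac{1}{\frac{1}{9 \left(787 + 25\right)} + \frac{3 \left(-9\right)^{\frac{3}{2}}}{2}} = \frac{1}{\frac{1}{9 \cdot 812} + \frac{3 \left(- 27 i\right)}{2}} = \frac{1}{\frac{1}{9} \cdot \frac{1}{812} - \frac{81 i}{2}} = \frac{1}{\frac{1}{7308} - \frac{81 i}{2}} = \frac{53406864 \left(\frac{1}{7308} + \frac{81 i}{2}\right)}{87600608677}$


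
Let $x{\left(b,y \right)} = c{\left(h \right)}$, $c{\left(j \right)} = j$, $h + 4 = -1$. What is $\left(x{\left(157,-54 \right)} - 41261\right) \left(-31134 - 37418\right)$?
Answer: $2828866832$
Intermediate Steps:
$h = -5$ ($h = -4 - 1 = -5$)
$x{\left(b,y \right)} = -5$
$\left(x{\left(157,-54 \right)} - 41261\right) \left(-31134 - 37418\right) = \left(-5 - 41261\right) \left(-31134 - 37418\right) = \left(-41266\right) \left(-68552\right) = 2828866832$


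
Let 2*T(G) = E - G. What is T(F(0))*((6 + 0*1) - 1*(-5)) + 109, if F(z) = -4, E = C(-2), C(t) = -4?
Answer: 109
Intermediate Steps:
E = -4
T(G) = -2 - G/2 (T(G) = (-4 - G)/2 = -2 - G/2)
T(F(0))*((6 + 0*1) - 1*(-5)) + 109 = (-2 - 1/2*(-4))*((6 + 0*1) - 1*(-5)) + 109 = (-2 + 2)*((6 + 0) + 5) + 109 = 0*(6 + 5) + 109 = 0*11 + 109 = 0 + 109 = 109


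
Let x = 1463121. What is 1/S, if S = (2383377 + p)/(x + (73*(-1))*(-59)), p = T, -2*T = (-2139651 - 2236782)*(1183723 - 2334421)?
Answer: -366857/629493491685 ≈ -5.8278e-7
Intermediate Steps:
T = -2517976350117 (T = -(-2139651 - 2236782)*(1183723 - 2334421)/2 = -(-4376433)*(-1150698)/2 = -1/2*5035952700234 = -2517976350117)
p = -2517976350117
S = -629493491685/366857 (S = (2383377 - 2517976350117)/(1463121 + (73*(-1))*(-59)) = -2517973966740/(1463121 - 73*(-59)) = -2517973966740/(1463121 + 4307) = -2517973966740/1467428 = -2517973966740*1/1467428 = -629493491685/366857 ≈ -1.7159e+6)
1/S = 1/(-629493491685/366857) = -366857/629493491685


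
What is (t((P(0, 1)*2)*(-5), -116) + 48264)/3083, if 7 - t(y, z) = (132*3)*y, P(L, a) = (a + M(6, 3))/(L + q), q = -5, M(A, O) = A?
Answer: 42727/3083 ≈ 13.859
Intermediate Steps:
P(L, a) = (6 + a)/(-5 + L) (P(L, a) = (a + 6)/(L - 5) = (6 + a)/(-5 + L))
t(y, z) = 7 - 396*y (t(y, z) = 7 - 132*3*y = 7 - 396*y)
(t((P(0, 1)*2)*(-5), -116) + 48264)/3083 = ((7 - 396*((6 + 1)/(-5 + 0))*2*(-5)) + 48264)/3083 = ((7 - 396*(7/(-5))*2*(-5)) + 48264)*(1/3083) = ((7 - 396*-1/5*7*2*(-5)) + 48264)*(1/3083) = ((7 - 396*(-7/5*2)*(-5)) + 48264)*(1/3083) = ((7 - (-5544)*(-5)/5) + 48264)*(1/3083) = ((7 - 396*14) + 48264)*(1/3083) = ((7 - 5544) + 48264)*(1/3083) = (-5537 + 48264)*(1/3083) = 42727*(1/3083) = 42727/3083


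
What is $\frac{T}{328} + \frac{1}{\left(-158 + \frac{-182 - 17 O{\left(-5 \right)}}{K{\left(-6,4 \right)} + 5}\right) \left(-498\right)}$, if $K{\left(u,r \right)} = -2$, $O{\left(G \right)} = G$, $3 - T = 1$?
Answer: $\frac{47475}{7772452} \approx 0.0061081$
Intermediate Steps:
$T = 2$ ($T = 3 - 1 = 2$)
$\frac{T}{328} + \frac{1}{\left(-158 + \frac{-182 - 17 O{\left(-5 \right)}}{K{\left(-6,4 \right)} + 5}\right) \left(-498\right)} = \frac{2}{328} + \frac{1}{\left(-158 + \frac{-182 - -85}{-2 + 5}\right) \left(-498\right)} = 2 \cdot \frac{1}{328} + \frac{1}{-158 + \frac{-182 + 85}{3}} \left(- \frac{1}{498}\right) = \frac{1}{164} + \frac{1}{-158 - \frac{97}{3}} \left(- \frac{1}{498}\right) = \frac{1}{164} + \frac{1}{- \frac{571}{3}} \left(- \frac{1}{498}\right) = \frac{1}{164} - - \frac{1}{94786} = \frac{1}{164} + \frac{1}{94786} = \frac{47475}{7772452}$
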